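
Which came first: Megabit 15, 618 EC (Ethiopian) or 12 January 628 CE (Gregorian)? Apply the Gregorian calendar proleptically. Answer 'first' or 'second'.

First date → JDN 1949774; second date → JDN 1950443.
JDN 1949774 < JDN 1950443, so the first date is earlier.

first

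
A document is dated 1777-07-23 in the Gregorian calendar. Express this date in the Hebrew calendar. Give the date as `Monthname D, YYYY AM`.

Tammuz 18, 5537 AM

Julian Day Number of the source date = 2370300.
Converting JDN 2370300 to the Hebrew calendar gives 18 Tammuz 5537 AM.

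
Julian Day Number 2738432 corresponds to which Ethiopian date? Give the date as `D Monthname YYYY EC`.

8 Sene 2777 EC

The Gregorian equivalent of JDN 2738432 is 21 June 2785.
In the Ethiopian calendar that day is 8 Sene 2777 EC.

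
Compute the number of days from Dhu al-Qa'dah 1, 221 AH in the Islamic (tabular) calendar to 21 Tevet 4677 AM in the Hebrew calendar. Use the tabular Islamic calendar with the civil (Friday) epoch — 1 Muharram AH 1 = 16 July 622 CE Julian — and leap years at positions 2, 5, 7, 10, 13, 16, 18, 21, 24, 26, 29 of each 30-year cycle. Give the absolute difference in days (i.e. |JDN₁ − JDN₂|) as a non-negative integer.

First date → JDN 2026696; second date → JDN 2055980.
The interval is |2026696 − 2055980| = 29284 days.

29284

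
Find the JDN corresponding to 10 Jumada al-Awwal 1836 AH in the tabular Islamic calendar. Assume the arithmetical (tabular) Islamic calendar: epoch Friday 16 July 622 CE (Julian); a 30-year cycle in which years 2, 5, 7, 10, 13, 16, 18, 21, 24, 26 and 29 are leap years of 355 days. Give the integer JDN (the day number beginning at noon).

2598830

Equivalently 3 April 2403 (Gregorian).
JDN 2451545 is 1 January 2000 CE (Gregorian); the target day is +147285 days from there, so JDN = 2598830.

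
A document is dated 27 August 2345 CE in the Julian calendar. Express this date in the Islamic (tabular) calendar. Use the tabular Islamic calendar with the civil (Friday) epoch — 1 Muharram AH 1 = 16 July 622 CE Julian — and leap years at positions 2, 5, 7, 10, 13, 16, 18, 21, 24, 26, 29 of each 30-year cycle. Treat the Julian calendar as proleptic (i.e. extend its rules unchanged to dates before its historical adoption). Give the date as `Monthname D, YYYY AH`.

Julian Day Number of the source date = 2577808.
Converting JDN 2577808 to the tabular Islamic calendar gives 14 Muharram 1777 AH.

Muharram 14, 1777 AH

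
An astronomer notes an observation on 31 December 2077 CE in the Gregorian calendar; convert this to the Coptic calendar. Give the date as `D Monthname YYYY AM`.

Both dates share Julian Day Number 2480034; in the Coptic calendar that is 22 Koiak 1794 AM.

22 Koiak 1794 AM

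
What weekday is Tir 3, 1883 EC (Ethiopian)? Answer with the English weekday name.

Saturday

Equivalently 10 January 1891 Gregorian, JDN 2411743.
2411743 ≡ 5 (mod 7); counting from Monday = 0 gives Saturday.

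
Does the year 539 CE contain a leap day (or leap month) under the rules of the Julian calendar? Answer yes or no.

539 mod 4 = 3, so it is a common year in the Julian calendar.

no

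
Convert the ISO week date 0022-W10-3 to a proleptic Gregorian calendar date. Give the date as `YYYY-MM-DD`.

ISO week 1 of 22 is the week containing the first Thursday of 22.
Week 10, day 3 (Wednesday) lands on 0022-03-09.

0022-03-09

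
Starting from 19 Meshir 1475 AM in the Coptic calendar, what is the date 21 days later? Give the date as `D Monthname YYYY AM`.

10 Paremhat 1475 AM

Counting 21 days forward from JDN 2363576 reaches JDN 2363597, which is 10 Paremhat 1475 AM.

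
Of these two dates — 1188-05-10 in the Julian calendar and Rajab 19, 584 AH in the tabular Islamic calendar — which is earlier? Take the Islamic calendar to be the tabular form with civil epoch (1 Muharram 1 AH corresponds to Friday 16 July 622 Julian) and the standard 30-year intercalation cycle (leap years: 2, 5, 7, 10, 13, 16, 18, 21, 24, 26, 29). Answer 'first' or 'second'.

first

The two dates have Julian Day Numbers 2155105 and 2155231 respectively.
Since 2155105 < 2155231, the first date comes first.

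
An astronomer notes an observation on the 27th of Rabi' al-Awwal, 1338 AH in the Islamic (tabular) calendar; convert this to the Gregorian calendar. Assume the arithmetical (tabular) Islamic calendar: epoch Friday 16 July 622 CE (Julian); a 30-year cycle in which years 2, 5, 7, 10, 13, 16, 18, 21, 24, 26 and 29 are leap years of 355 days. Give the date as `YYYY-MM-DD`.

1919-12-20

Julian Day Number of the source date = 2422313.
Converting JDN 2422313 to the Gregorian calendar gives 20 December 1919 CE.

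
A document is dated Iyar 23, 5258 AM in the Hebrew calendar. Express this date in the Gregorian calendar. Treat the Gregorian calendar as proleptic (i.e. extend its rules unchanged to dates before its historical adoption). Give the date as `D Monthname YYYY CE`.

Julian Day Number of the source date = 2268337.
Converting JDN 2268337 to the Gregorian calendar gives 24 May 1498 CE.

24 May 1498 CE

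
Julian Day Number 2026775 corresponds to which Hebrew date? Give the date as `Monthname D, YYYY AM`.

Tevet 22, 4597 AM

JDN 2026775 is 7 January 837 in the proleptic Gregorian calendar.
In the Hebrew calendar that day is Tevet 22, 4597 AM.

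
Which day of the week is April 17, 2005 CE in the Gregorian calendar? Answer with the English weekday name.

Sunday

JDN 2453478 mod 7 = 6, and JDN 0 was a Monday, so this is a Sunday.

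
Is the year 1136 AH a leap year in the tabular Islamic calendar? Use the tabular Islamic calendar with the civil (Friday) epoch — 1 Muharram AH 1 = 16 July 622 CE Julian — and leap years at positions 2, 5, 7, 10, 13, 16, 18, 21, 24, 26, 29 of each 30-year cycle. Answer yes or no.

yes

Year 1136 AH is year 26 of its 30-year cycle; leap positions are 2, 5, 7, 10, 13, 16, 18, 21, 24, 26, 29, so it is a leap year (355 days).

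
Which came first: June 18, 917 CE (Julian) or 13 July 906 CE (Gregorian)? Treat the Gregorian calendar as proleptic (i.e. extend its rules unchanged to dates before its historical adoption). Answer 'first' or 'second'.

Converting both to JDN: 2056161 vs 2052163; the smaller is the second.

second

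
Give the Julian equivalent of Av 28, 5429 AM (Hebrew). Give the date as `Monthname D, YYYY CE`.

The source date corresponds to 25 August 1669 in the Gregorian calendar (JDN 2330887).
That day falls on 15 August 1669 CE in the Julian calendar.

August 15, 1669 CE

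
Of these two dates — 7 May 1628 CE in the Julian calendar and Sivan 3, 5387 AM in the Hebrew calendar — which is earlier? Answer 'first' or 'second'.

second

The two dates have Julian Day Numbers 2315812 and 2315447 respectively.
Since 2315447 < 2315812, the second date comes first.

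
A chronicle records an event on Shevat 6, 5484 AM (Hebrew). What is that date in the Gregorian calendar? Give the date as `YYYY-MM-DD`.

Julian Day Number of the source date = 2350768.
Converting JDN 2350768 to the Gregorian calendar gives 31 January 1724 CE.

1724-01-31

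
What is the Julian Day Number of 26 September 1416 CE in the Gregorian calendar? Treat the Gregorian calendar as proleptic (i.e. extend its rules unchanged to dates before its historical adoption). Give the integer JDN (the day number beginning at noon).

JDN 2299161 is 15 October 1582 CE (Gregorian); the target day is −60649 days from there, so JDN = 2238512.

2238512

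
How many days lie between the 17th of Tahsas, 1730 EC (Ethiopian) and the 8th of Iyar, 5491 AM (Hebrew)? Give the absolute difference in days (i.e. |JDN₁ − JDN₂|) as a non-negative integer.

2416

JDN of the first date = 2355844.
JDN of the second date = 2353428.
|2353428 − 2355844| = 2416.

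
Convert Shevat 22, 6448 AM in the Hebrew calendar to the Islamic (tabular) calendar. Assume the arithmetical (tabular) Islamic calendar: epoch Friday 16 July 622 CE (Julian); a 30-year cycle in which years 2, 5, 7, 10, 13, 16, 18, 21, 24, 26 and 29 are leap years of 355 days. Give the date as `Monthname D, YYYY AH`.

Dhu al-Hijjah 21, 2129 AH

Both dates share Julian Day Number 2702877; in the tabular Islamic calendar that is 21 Dhu al-Hijjah 2129 AH.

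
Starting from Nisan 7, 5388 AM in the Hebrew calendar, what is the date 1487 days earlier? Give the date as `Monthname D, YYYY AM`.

JDN of Nisan 7, 5388 AM = 2315775.
2315775 − 1487 = 2314288.
JDN 2314288 in the Hebrew calendar is Adar 24, 5384 AM.

Adar 24, 5384 AM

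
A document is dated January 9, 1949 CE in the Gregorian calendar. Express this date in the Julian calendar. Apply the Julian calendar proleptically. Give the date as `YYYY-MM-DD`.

For dates in this range the Gregorian date is 13 days ahead of the Julian.
9 January 1949 Gregorian − 13 days → 27 December 1948 Julian.

1948-12-27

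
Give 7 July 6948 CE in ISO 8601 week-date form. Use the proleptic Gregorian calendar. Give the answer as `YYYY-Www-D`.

The weekday is Sunday (ISO weekday 7).
That Sunday belongs to ISO week 27 of ISO year 6948.

6948-W27-7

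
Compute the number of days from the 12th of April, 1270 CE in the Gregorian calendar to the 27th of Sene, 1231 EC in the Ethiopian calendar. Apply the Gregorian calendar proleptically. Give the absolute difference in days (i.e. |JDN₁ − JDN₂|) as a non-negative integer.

11246

First date → JDN 2185020; second date → JDN 2173774.
The interval is |2185020 − 2173774| = 11246 days.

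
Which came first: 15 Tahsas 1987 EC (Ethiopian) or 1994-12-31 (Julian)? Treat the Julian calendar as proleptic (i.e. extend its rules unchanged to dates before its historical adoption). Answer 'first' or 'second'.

First date → JDN 2449711; second date → JDN 2449731.
JDN 2449711 < JDN 2449731, so the first date is earlier.

first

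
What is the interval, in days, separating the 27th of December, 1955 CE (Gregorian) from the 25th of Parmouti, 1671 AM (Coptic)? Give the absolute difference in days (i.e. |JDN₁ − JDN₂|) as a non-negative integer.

238

First date → JDN 2435469; second date → JDN 2435231.
The interval is |2435469 − 2435231| = 238 days.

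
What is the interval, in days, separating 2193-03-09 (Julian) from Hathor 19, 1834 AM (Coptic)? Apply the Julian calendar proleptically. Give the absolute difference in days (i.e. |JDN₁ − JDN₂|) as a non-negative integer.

27508

JDN of the first date = 2522119.
JDN of the second date = 2494611.
|2494611 − 2522119| = 27508.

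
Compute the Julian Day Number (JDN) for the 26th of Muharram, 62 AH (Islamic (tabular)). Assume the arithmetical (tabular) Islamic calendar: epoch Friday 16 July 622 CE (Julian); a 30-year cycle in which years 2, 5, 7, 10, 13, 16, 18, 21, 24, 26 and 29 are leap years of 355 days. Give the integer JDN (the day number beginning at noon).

In the proleptic Gregorian calendar the same day is 18 October 681.
JDN 2400001 is 17 November 1858 CE (Gregorian), MJD 0; the target day is −429920 days from there, so JDN = 1970081.

1970081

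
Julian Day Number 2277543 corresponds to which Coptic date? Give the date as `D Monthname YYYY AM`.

5 Mesori 1239 AM

JDN 2277543 is 8 August 1523 in the proleptic Gregorian calendar.
In the Coptic calendar that day is 5 Mesori 1239 AM.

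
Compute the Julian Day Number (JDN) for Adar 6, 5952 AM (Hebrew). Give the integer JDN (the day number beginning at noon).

2521722

Equivalently 20 February 2192 (Gregorian).
JDN 2299161 is 15 October 1582 CE (Gregorian); the target day is +222561 days from there, so JDN = 2521722.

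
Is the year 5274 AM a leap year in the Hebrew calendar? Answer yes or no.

Hebrew year 5274 is year 11 of its 19-year Metonic cycle; leap years are at positions 3, 6, 8, 11, 14, 17, 19, so it is a leap year (13 months).

yes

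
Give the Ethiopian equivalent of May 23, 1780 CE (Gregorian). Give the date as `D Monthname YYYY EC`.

17 Ginbot 1772 EC

Julian Day Number of the source date = 2371335.
Converting JDN 2371335 to the Ethiopian calendar gives 17 Ginbot 1772 EC.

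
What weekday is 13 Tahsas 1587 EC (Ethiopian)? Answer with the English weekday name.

This is JDN 2303609 (19 December 1594 Gregorian).
2303609 ≡ 0 (mod 7); counting from Monday = 0 gives Monday.

Monday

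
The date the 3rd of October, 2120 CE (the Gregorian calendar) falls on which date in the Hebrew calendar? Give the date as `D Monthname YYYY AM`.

Julian Day Number of the source date = 2495650.
Converting JDN 2495650 to the Hebrew calendar gives 11 Tishrei 5881 AM.

11 Tishrei 5881 AM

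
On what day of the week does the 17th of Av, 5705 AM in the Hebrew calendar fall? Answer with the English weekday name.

Friday

This is JDN 2431664 (27 July 1945 Gregorian).
JDN 2431664 mod 7 = 4, and JDN 0 was a Monday, so this is a Friday.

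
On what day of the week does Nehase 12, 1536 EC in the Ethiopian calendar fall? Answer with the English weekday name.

Tuesday

In the proleptic Gregorian calendar this is 15 August 1544 (JDN 2285221).
2285221 ≡ 1 (mod 7); counting from Monday = 0 gives Tuesday.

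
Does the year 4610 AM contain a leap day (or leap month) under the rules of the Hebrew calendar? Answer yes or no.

Hebrew year 4610 is year 12 of its 19-year Metonic cycle; leap years are at positions 3, 6, 8, 11, 14, 17, 19, so it is a common year (12 months).

no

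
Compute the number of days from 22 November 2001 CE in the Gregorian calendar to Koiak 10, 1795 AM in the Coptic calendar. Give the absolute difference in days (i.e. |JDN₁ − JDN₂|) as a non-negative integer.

First date → JDN 2452236; second date → JDN 2480387.
The interval is |2452236 − 2480387| = 28151 days.

28151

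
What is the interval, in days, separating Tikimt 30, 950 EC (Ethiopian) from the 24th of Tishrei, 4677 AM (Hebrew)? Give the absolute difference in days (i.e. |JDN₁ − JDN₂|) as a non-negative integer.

JDN of the first date = 2070902.
JDN of the second date = 2055893.
|2055893 − 2070902| = 15009.

15009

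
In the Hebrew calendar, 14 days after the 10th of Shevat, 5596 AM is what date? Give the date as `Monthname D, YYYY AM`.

JDN of the 10th of Shevat, 5596 AM = 2391673.
2391673 + 14 = 2391687.
JDN 2391687 in the Hebrew calendar is Shevat 24, 5596 AM.

Shevat 24, 5596 AM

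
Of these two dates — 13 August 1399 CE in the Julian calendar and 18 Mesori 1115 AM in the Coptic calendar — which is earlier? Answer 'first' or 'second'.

second

Converting both to JDN: 2232267 vs 2232265; the smaller is the second.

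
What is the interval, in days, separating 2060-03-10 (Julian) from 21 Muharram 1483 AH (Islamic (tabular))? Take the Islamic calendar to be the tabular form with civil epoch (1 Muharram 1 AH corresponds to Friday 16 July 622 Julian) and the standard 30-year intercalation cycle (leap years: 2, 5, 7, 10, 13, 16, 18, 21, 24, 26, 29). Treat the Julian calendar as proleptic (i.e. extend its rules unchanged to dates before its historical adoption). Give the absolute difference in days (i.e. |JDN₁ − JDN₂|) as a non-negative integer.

JDN of the first date = 2473542.
JDN of the second date = 2473631.
|2473631 − 2473542| = 89.

89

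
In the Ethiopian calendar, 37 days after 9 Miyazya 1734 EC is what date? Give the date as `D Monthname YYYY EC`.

Counting 37 days forward from JDN 2357417 reaches JDN 2357454, which is 16 Ginbot 1734 EC.

16 Ginbot 1734 EC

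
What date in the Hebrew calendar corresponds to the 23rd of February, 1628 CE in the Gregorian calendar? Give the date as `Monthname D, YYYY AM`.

Adar I 19, 5388 AM

Julian Day Number of the source date = 2315728.
Converting JDN 2315728 to the Hebrew calendar gives 19 Adar I 5388 AM.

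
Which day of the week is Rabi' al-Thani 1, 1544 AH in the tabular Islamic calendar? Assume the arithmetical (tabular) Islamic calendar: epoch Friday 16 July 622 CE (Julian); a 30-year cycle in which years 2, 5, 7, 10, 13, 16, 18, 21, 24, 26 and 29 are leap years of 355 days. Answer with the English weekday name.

Equivalently 5 November 2119 Gregorian, JDN 2495317.
Since JDN mod 7 = 6 (0 = Monday), the day is Sunday.

Sunday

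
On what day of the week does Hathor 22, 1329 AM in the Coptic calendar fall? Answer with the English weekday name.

Wednesday

In the Gregorian calendar this is 28 November 1612 (JDN 2310163).
JDN 2310163 mod 7 = 2, and JDN 0 was a Monday, so this is a Wednesday.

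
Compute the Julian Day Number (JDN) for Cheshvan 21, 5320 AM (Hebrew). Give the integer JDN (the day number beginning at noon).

2290777

In the proleptic Gregorian calendar the same day is 1 November 1559.
JDN 2451545 is 1 January 2000 CE (Gregorian); the target day is −160768 days from there, so JDN = 2290777.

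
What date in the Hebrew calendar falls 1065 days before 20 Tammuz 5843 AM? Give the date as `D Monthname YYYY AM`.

The starting date is JDN 2482047; 2482047 − 1065 = 2480982.
JDN 2480982 corresponds to 20 Av 5840 AM.

20 Av 5840 AM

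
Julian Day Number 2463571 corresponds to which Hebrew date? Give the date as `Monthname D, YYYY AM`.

Tevet 2, 5793 AM

The Gregorian equivalent of JDN 2463571 is 4 December 2032.
In the Hebrew calendar that day is Tevet 2, 5793 AM.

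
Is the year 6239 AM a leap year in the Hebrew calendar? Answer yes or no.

Hebrew year 6239 is year 7 of its 19-year Metonic cycle; leap years are at positions 3, 6, 8, 11, 14, 17, 19, so it is a common year (12 months).

no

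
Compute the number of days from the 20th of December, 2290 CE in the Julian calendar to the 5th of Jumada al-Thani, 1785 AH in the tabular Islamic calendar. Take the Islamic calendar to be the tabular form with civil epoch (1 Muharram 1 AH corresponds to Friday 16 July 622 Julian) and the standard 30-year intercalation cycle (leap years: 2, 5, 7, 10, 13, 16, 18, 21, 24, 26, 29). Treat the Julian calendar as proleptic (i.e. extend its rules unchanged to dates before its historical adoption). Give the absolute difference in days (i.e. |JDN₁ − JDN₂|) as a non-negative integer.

22948

First date → JDN 2557834; second date → JDN 2580782.
The interval is |2557834 − 2580782| = 22948 days.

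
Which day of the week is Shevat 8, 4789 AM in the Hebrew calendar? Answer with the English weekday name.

In the proleptic Gregorian calendar this is 31 January 1029 (JDN 2096925).
JDN 2096925 mod 7 = 5, and JDN 0 was a Monday, so this is a Saturday.

Saturday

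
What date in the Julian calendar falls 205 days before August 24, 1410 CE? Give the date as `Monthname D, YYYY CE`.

The starting date is JDN 2236296; 2236296 − 205 = 2236091.
JDN 2236091 corresponds to January 31, 1410 CE.

January 31, 1410 CE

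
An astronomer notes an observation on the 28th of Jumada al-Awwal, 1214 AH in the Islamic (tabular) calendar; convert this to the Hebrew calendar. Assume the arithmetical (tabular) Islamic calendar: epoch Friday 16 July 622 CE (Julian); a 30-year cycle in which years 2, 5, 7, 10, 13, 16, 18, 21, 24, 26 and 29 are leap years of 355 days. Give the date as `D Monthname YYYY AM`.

29 Tishrei 5560 AM

Julian Day Number of the source date = 2378432.
Converting JDN 2378432 to the Hebrew calendar gives 29 Tishrei 5560 AM.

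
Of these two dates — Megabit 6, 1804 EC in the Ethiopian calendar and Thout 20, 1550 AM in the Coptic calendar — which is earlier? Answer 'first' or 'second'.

First date → JDN 2382952; second date → JDN 2390821.
JDN 2382952 < JDN 2390821, so the first date is earlier.

first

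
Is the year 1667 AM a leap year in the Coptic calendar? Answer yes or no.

1667 mod 4 = 3; in the Coptic calendar a year is leap when year mod 4 = 3, so it is a leap year.

yes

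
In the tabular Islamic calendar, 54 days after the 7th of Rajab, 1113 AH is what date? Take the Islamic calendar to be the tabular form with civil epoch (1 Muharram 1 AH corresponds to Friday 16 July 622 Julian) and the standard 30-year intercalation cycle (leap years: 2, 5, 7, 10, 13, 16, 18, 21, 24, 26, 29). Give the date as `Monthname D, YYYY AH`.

Ramadan 2, 1113 AH

Counting 54 days forward from JDN 2342679 reaches JDN 2342733, which is Ramadan 2, 1113 AH.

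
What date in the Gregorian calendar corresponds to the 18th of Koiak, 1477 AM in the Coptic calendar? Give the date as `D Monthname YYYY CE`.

25 December 1760 CE

Both dates share Julian Day Number 2364246; in the Gregorian calendar that is 25 December 1760 CE.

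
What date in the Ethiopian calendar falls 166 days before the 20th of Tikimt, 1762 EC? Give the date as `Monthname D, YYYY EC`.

Ginbot 9, 1761 EC

The starting date is JDN 2367475; 2367475 − 166 = 2367309.
JDN 2367309 corresponds to Ginbot 9, 1761 EC.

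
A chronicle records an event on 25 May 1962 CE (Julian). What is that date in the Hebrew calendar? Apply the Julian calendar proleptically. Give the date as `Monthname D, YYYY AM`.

Julian Day Number of the source date = 2437823.
Converting JDN 2437823 to the Hebrew calendar gives 5 Sivan 5722 AM.

Sivan 5, 5722 AM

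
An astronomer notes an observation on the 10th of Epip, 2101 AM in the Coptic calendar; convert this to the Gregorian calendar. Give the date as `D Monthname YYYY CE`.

Julian Day Number of the source date = 2592364.
Converting JDN 2592364 to the Gregorian calendar gives 20 July 2385 CE.

20 July 2385 CE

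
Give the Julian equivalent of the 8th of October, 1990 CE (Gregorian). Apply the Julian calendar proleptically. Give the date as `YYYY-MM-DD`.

The Julian–Gregorian offset here is 13 days (Julian trailing).
8 October 1990 Gregorian − 13 days → 25 September 1990 Julian.

1990-09-25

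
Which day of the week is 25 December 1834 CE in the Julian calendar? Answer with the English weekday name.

Equivalently 6 January 1835 Gregorian, JDN 2391285.
2391285 ≡ 1 (mod 7); counting from Monday = 0 gives Tuesday.

Tuesday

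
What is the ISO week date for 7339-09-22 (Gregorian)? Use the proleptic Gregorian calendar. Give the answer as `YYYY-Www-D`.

7339-W39-2

The weekday is Tuesday (ISO weekday 2).
That Tuesday belongs to ISO week 39 of ISO year 7339.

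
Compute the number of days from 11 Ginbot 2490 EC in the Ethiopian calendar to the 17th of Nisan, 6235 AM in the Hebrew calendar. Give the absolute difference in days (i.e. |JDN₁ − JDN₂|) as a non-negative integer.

8430

JDN of the first date = 2633578.
JDN of the second date = 2625148.
|2625148 − 2633578| = 8430.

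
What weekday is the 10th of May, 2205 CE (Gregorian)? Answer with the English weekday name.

Since JDN mod 7 = 4 (0 = Monday), the day is Friday.

Friday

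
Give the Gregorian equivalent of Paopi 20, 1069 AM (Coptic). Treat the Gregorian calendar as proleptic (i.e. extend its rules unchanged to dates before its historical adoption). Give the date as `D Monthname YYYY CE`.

Both dates share Julian Day Number 2215166; in the Gregorian calendar that is 25 October 1352 CE.

25 October 1352 CE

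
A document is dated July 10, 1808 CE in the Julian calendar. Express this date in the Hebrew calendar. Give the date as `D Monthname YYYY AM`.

Julian Day Number of the source date = 2381621.
Converting JDN 2381621 to the Hebrew calendar gives 27 Tammuz 5568 AM.

27 Tammuz 5568 AM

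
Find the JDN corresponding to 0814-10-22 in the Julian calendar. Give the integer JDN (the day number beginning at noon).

2018666

In the proleptic Gregorian calendar the same day is 26 October 814.
JDN 2451545 is 1 January 2000 CE (Gregorian); the target day is −432879 days from there, so JDN = 2018666.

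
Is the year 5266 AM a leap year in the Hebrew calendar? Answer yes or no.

yes

Hebrew year 5266 is year 3 of its 19-year Metonic cycle; leap years are at positions 3, 6, 8, 11, 14, 17, 19, so it is a leap year (13 months).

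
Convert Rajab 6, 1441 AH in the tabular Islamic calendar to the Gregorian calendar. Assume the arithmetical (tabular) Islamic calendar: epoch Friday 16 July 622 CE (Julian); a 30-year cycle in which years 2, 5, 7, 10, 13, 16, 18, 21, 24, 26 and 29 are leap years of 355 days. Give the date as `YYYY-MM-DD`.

2020-03-01

Both dates share Julian Day Number 2458910; in the Gregorian calendar that is 1 March 2020 CE.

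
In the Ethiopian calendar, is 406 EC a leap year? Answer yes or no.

no

406 mod 4 = 2; in the Ethiopian calendar a year is leap when year mod 4 = 3, so it is a common year.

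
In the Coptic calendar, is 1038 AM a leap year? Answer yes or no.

1038 mod 4 = 2; in the Coptic calendar a year is leap when year mod 4 = 3, so it is a common year.

no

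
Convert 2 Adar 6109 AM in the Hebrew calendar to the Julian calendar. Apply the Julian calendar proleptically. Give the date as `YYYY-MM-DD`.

The source date corresponds to 22 February 2349 in the Gregorian calendar (JDN 2579067).
That day falls on 6 February 2349 CE in the Julian calendar.

2349-02-06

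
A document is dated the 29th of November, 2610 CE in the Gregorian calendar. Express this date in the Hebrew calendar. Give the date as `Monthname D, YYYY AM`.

Julian Day Number of the source date = 2674675.
Converting JDN 2674675 to the Hebrew calendar gives 21 Kislev 6371 AM.

Kislev 21, 6371 AM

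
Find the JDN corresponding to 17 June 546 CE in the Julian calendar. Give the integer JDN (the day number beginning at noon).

1920652

Equivalently 19 June 546 (proleptic Gregorian).
JDN 2299161 is 15 October 1582 CE (Gregorian); the target day is −378509 days from there, so JDN = 1920652.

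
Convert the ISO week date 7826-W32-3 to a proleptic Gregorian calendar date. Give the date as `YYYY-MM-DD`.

7826-08-09

ISO week 1 of 7826 is the week containing the first Thursday of 7826.
Week 32, day 3 (Wednesday) lands on 7826-08-09.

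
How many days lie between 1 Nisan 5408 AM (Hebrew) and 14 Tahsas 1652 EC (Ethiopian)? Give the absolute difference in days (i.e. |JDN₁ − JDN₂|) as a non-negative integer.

4289

First date → JDN 2323063; second date → JDN 2327352.
The interval is |2323063 − 2327352| = 4289 days.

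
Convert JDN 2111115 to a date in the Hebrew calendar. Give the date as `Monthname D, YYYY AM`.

The proleptic Gregorian equivalent of JDN 2111115 is 8 December 1067.
In the Hebrew calendar that day is Kislev 22, 4828 AM.

Kislev 22, 4828 AM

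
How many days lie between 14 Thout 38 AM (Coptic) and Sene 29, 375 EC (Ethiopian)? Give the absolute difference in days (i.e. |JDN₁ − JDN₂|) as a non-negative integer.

22565

First date → JDN 1838557; second date → JDN 1861122.
The interval is |1838557 − 1861122| = 22565 days.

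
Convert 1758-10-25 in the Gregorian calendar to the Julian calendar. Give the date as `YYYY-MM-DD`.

The Julian–Gregorian offset here is 11 days (Julian trailing).
25 October 1758 Gregorian − 11 days → 14 October 1758 Julian.

1758-10-14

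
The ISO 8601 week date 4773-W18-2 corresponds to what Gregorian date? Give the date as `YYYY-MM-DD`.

ISO week 1 of 4773 is the week containing the first Thursday of 4773.
Week 18, day 2 (Tuesday) lands on 4773-05-01.

4773-05-01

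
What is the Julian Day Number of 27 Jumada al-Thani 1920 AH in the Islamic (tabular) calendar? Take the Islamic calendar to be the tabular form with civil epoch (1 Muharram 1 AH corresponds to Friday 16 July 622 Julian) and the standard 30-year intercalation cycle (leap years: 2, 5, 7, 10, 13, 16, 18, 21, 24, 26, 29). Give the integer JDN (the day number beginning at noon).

Equivalently 17 November 2484 (Gregorian).
JDN 2451545 is 1 January 2000 CE (Gregorian); the target day is +177099 days from there, so JDN = 2628644.

2628644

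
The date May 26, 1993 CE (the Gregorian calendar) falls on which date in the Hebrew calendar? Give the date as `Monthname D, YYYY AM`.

Sivan 6, 5753 AM

Julian Day Number of the source date = 2449134.
Converting JDN 2449134 to the Hebrew calendar gives 6 Sivan 5753 AM.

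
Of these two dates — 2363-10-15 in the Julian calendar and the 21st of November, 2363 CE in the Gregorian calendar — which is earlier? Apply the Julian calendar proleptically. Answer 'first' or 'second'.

first

First date → JDN 2584431; second date → JDN 2584452.
JDN 2584431 < JDN 2584452, so the first date is earlier.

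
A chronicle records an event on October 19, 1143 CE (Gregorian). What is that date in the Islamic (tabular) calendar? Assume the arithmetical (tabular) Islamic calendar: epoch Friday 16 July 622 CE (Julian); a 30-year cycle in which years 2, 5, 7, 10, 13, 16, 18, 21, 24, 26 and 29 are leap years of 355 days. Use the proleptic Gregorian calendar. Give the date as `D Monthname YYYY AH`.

30 Rabi' al-Awwal 538 AH

Julian Day Number of the source date = 2138823.
Converting JDN 2138823 to the tabular Islamic calendar gives 30 Rabi' al-Awwal 538 AH.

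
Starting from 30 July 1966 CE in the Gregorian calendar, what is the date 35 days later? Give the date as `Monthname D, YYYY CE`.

September 3, 1966 CE

JDN of 30 July 1966 CE = 2439337.
2439337 + 35 = 2439372.
JDN 2439372 in the Gregorian calendar is September 3, 1966 CE.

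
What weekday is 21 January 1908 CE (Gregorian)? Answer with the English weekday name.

Tuesday

2417962 ≡ 1 (mod 7); counting from Monday = 0 gives Tuesday.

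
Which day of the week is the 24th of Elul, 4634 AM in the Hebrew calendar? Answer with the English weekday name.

Friday

Equivalently 14 September 874 Gregorian, JDN 2040539.
2040539 ≡ 4 (mod 7); counting from Monday = 0 gives Friday.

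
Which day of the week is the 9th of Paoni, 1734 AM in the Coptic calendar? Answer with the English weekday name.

Saturday

In the Gregorian calendar this is 16 June 2018 (JDN 2458286).
2458286 ≡ 5 (mod 7); counting from Monday = 0 gives Saturday.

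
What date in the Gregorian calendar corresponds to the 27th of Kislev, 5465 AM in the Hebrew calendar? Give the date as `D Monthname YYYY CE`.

24 December 1704 CE

Julian Day Number of the source date = 2343791.
Converting JDN 2343791 to the Gregorian calendar gives 24 December 1704 CE.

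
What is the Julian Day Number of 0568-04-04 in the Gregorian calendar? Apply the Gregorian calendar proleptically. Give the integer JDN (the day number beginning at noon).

1928612

JDN 2400001 is 17 November 1858 CE (Gregorian), MJD 0; the target day is −471389 days from there, so JDN = 1928612.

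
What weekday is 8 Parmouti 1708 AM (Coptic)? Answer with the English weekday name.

Thursday

In the Gregorian calendar this is 16 April 1992 (JDN 2448729).
2448729 ≡ 3 (mod 7); counting from Monday = 0 gives Thursday.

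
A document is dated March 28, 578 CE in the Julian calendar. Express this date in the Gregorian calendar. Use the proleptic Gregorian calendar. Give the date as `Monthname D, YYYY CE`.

March 30, 578 CE

The Julian–Gregorian offset here is 2 days (Julian trailing).
28 March 578 Julian + 2 days → 30 March 578 Gregorian.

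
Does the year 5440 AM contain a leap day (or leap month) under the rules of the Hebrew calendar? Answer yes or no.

yes

Hebrew year 5440 is year 6 of its 19-year Metonic cycle; leap years are at positions 3, 6, 8, 11, 14, 17, 19, so it is a leap year (13 months).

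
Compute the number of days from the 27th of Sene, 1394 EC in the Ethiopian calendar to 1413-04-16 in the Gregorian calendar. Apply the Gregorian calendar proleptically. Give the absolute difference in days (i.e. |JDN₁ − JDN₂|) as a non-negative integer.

3943

JDN of the first date = 2233310.
JDN of the second date = 2237253.
|2237253 − 2233310| = 3943.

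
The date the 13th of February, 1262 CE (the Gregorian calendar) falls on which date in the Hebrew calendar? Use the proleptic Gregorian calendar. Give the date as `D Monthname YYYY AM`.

Julian Day Number of the source date = 2182040.
Converting JDN 2182040 to the Hebrew calendar gives 15 Adar I 5022 AM.

15 Adar I 5022 AM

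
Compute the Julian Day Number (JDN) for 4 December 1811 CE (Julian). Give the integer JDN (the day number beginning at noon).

In the Gregorian calendar the same day is 16 December 1811.
JDN 2451545 is 1 January 2000 CE (Gregorian); the target day is −68682 days from there, so JDN = 2382863.

2382863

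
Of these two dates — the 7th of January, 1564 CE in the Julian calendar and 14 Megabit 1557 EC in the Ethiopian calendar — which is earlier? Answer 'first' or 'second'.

first

First date → JDN 2292315; second date → JDN 2292743.
JDN 2292315 < JDN 2292743, so the first date is earlier.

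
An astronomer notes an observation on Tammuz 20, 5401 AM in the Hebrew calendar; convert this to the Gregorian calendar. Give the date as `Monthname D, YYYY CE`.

June 28, 1641 CE

Julian Day Number of the source date = 2320602.
Converting JDN 2320602 to the Gregorian calendar gives 28 June 1641 CE.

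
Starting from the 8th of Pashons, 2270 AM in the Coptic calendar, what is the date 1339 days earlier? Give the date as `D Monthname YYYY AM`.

Counting 1339 days back from JDN 2654029 reaches JDN 2652690, which is 5 Thout 2267 AM.

5 Thout 2267 AM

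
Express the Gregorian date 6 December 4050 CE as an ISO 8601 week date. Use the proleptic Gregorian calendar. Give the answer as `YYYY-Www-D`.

The weekday is Tuesday (ISO weekday 2).
That Tuesday belongs to ISO week 49 of ISO year 4050.

4050-W49-2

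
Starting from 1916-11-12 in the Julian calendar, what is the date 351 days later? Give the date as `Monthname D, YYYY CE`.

JDN of 1916-11-12 = 2421193.
2421193 + 351 = 2421544.
JDN 2421544 in the Julian calendar is October 29, 1917 CE.

October 29, 1917 CE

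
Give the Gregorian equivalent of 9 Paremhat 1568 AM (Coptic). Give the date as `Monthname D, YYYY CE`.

Julian Day Number of the source date = 2397565.
Converting JDN 2397565 to the Gregorian calendar gives 17 March 1852 CE.

March 17, 1852 CE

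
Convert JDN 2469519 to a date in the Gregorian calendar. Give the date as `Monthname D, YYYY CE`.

JDN 2451545 is 1 Jan 2000; 2469519 is +17974 days from there.

March 18, 2049 CE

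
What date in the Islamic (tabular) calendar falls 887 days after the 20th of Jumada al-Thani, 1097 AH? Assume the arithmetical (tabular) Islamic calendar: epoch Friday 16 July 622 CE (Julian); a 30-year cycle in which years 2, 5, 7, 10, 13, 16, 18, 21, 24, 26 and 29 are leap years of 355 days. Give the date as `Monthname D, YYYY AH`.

The starting date is JDN 2336993; 2336993 + 887 = 2337880.
JDN 2337880 corresponds to Dhu al-Hijjah 21, 1099 AH.

Dhu al-Hijjah 21, 1099 AH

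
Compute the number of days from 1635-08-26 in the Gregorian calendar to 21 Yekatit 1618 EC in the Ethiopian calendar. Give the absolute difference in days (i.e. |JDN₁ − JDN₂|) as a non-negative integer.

3469

JDN of the first date = 2318469.
JDN of the second date = 2315000.
|2315000 − 2318469| = 3469.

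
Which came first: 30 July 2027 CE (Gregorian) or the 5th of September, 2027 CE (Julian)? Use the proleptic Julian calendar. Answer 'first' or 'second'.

first

First date → JDN 2461617; second date → JDN 2461667.
JDN 2461617 < JDN 2461667, so the first date is earlier.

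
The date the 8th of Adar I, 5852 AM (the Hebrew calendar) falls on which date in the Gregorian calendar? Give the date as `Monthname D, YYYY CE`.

Both dates share Julian Day Number 2485194; in the Gregorian calendar that is 16 February 2092 CE.

February 16, 2092 CE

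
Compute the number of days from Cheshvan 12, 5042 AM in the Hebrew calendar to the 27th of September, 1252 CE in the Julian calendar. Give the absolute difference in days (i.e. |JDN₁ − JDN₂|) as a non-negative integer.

10621

First date → JDN 2189242; second date → JDN 2178621.
The interval is |2189242 − 2178621| = 10621 days.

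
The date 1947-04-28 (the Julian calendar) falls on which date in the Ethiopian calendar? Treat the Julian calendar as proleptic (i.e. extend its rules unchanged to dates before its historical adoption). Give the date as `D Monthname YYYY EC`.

The source date corresponds to 11 May 1947 in the Gregorian calendar (JDN 2432317).
That day falls on 3 Ginbot 1939 EC in the Ethiopian calendar.

3 Ginbot 1939 EC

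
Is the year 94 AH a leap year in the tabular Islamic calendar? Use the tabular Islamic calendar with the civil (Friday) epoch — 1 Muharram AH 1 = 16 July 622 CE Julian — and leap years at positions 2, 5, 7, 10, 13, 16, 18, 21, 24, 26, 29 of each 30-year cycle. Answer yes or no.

no

Year 94 AH is year 4 of its 30-year cycle; leap positions are 2, 5, 7, 10, 13, 16, 18, 21, 24, 26, 29, so it is a common year (354 days).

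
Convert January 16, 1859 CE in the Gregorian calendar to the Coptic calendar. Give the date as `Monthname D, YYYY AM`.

Tobi 9, 1575 AM

Both dates share Julian Day Number 2400061; in the Coptic calendar that is 9 Tobi 1575 AM.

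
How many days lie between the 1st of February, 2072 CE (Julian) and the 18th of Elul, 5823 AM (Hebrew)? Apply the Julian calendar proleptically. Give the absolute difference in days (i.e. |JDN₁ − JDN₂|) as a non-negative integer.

First date → JDN 2477887; second date → JDN 2474810.
The interval is |2477887 − 2474810| = 3077 days.

3077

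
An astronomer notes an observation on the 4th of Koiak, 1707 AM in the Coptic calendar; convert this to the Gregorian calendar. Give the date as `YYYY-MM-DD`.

Julian Day Number of the source date = 2448239.
Converting JDN 2448239 to the Gregorian calendar gives 13 December 1990 CE.

1990-12-13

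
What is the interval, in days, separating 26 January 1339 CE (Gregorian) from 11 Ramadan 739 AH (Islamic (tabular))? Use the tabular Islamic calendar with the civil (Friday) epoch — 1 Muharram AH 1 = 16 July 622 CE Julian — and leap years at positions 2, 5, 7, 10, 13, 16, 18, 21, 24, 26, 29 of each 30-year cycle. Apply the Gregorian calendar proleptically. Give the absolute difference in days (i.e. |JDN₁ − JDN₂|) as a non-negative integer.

First date → JDN 2210145; second date → JDN 2210209.
The interval is |2210145 − 2210209| = 64 days.

64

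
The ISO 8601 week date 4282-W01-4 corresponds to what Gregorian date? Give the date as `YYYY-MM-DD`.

ISO week 1 of 4282 is the week containing the first Thursday of 4282.
Week 1, day 4 (Thursday) lands on 4282-01-05.

4282-01-05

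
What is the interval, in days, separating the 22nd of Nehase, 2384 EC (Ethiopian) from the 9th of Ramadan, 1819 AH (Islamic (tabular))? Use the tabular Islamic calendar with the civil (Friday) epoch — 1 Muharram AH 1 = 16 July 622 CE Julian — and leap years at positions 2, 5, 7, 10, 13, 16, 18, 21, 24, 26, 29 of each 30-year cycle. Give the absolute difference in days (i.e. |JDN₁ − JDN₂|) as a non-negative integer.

2040

First date → JDN 2594963; second date → JDN 2592923.
The interval is |2594963 − 2592923| = 2040 days.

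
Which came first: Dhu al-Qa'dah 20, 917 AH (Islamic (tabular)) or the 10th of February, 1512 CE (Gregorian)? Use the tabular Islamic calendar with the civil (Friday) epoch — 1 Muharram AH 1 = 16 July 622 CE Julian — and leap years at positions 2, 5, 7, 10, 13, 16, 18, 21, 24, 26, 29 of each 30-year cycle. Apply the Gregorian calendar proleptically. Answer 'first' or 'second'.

Converting both to JDN: 2273354 vs 2273346; the smaller is the second.

second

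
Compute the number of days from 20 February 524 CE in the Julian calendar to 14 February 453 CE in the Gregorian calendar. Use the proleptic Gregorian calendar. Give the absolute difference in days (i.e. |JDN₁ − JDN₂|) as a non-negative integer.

First date → JDN 1912499; second date → JDN 1886560.
The interval is |1912499 − 1886560| = 25939 days.

25939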